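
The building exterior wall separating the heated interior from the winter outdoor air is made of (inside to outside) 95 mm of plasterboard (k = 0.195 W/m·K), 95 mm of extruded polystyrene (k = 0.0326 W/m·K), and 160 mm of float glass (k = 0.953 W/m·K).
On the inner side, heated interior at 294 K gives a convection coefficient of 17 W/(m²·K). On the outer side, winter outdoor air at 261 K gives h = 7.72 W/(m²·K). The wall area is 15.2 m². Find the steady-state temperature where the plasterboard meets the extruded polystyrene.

Using the resistance-network approach (series):
R_inner film = 1/(h_i·A) = 1/(17×15.2) = 0.00387 K/W
R_plasterboard = L/(kA) = 0.095/(0.195×15.2) = 0.03205 K/W
R_extruded polystyrene = L/(kA) = 0.095/(0.0326×15.2) = 0.1917 K/W
R_float glass = L/(kA) = 0.16/(0.953×15.2) = 0.01105 K/W
R_outer film = 1/(h_o·A) = 1/(7.72×15.2) = 0.008522 K/W
R_total = 0.2472 K/W;  Q = ΔT/R_total = 33/0.2472 = 133.5 W
T_interface = T_inner − Q·ΣR(inner→interface) = 294 − 133×0.03592

T ≈ 289 K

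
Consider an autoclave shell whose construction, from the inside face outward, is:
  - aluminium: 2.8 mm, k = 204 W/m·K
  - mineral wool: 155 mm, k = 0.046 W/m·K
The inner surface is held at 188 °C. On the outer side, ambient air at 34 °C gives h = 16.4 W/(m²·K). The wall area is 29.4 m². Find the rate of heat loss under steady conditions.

Q ≈ 1320 W

Model the wall as resistances in series:
R_aluminium = L/(kA) = 0.0028/(204×29.4) = 4.669×10^-7 K/W
R_mineral wool = L/(kA) = 0.155/(0.046×29.4) = 0.1146 K/W
R_outer film = 1/(h_o·A) = 1/(16.4×29.4) = 0.002074 K/W
R_total = 0.1167 K/W
Q = ΔT / R_total = 154 / 0.1167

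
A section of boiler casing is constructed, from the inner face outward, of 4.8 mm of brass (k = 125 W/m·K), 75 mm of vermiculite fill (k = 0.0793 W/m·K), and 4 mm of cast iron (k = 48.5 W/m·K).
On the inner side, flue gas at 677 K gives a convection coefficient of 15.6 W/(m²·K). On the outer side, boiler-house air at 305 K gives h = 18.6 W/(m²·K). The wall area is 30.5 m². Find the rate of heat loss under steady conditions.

Series thermal resistances:
R_inner film = 1/(h_i·A) = 1/(15.6×30.5) = 0.002102 K/W
R_brass = L/(kA) = 0.0048/(125×30.5) = 1.259×10^-6 K/W
R_vermiculite fill = L/(kA) = 0.075/(0.0793×30.5) = 0.03101 K/W
R_cast iron = L/(kA) = 0.004/(48.5×30.5) = 2.704×10^-6 K/W
R_outer film = 1/(h_o·A) = 1/(18.6×30.5) = 0.001763 K/W
R_total = 0.03488 K/W
Q = ΔT / R_total = 372 / 0.03488

Q ≈ 10700 W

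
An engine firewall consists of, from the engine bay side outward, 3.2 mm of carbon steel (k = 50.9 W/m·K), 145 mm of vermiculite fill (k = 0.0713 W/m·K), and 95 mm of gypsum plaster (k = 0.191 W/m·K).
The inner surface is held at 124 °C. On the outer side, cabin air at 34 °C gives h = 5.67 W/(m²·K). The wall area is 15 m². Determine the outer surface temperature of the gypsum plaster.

T ≈ 39.9 °C

Model the wall as resistances in series:
R_carbon steel = L/(kA) = 0.0032/(50.9×15) = 4.191×10^-6 K/W
R_vermiculite fill = L/(kA) = 0.145/(0.0713×15) = 0.1356 K/W
R_gypsum plaster = L/(kA) = 0.095/(0.191×15) = 0.03316 K/W
R_outer film = 1/(h_o·A) = 1/(5.67×15) = 0.01176 K/W
R_total = 0.1805 K/W;  Q = ΔT/R_total = 90/0.1805 = 498.6 W
T_interface = T_inner − Q·ΣR(inner→interface) = 124 − 499×0.1687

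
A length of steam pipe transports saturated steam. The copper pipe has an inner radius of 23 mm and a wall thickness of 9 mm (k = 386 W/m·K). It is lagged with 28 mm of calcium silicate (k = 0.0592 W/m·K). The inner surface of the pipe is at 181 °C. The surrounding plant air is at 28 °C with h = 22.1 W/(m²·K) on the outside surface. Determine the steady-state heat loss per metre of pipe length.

For a radial system each layer contributes R = ln(r_out/r_in)/(2πkL); films add R = 1/(hA).
R_copper pipe wall = ln(32/23)/(2π×386×1) = 1.362×10^-4 K/W
R_calcium silicate = ln(60/32)/(2π×0.0592×1) = 1.69 K/W
R_outer film = 1/(h_o·2πr_oL) = 1/(22.1×2π×0.06×1) = 0.12 K/W
R_total = 1.81 K/W
Q = ΔT/R_total = 153/1.81

q′ ≈ 84.5 W/m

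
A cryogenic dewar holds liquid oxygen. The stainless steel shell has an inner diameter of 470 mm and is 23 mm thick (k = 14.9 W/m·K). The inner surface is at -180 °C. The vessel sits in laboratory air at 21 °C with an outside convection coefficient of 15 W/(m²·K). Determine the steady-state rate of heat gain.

Spherical conduction: R = (1/r_in − 1/r_out)/(4πk) per layer; series-sum.
R_stainless steel shell = (1/0.235 − 1/0.258)/(4π×14.9) = 0.002026 K/W
R_outer film = 1/(h·4πr_o²) = 1/(15×4π×0.258²) = 0.0797 K/W
R_total = 0.08173 K/W
Q = ΔT/R_total = 201/0.08173

Q ≈ 2460 W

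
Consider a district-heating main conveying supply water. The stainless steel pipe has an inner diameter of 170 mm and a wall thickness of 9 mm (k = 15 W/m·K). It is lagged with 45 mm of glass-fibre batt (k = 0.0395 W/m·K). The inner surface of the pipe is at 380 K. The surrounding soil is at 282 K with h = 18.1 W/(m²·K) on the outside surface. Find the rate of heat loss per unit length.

Per-layer cylindrical resistances, series-summed:
R_stainless steel pipe wall = ln(94/85)/(2π×15×1) = 0.001068 K/W
R_glass-fibre batt = ln(139/94)/(2π×0.0395×1) = 1.576 K/W
R_outer film = 1/(h_o·2πr_oL) = 1/(18.1×2π×0.139×1) = 0.06326 K/W
R_total = 1.64 K/W
Q = ΔT/R_total = 98/1.64

q′ ≈ 59.7 W/m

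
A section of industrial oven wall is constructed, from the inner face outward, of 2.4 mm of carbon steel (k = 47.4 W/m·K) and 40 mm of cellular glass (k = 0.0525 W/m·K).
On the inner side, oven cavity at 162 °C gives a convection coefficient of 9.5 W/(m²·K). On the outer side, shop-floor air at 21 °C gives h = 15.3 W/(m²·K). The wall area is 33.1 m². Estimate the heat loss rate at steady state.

Model the wall as resistances in series:
R_inner film = 1/(h_i·A) = 1/(9.5×33.1) = 0.00318 K/W
R_carbon steel = L/(kA) = 0.0024/(47.4×33.1) = 1.53×10^-6 K/W
R_cellular glass = L/(kA) = 0.04/(0.0525×33.1) = 0.02302 K/W
R_outer film = 1/(h_o·A) = 1/(15.3×33.1) = 0.001975 K/W
R_total = 0.02817 K/W
Q = ΔT / R_total = 141 / 0.02817

Q ≈ 5000 W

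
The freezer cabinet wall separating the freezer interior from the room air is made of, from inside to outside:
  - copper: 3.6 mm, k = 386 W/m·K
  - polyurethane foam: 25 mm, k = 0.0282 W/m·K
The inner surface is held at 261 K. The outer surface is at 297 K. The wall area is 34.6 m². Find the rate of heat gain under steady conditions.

Q ≈ 1410 W

Series thermal resistances:
R_copper = L/(kA) = 0.0036/(386×34.6) = 2.695×10^-7 K/W
R_polyurethane foam = L/(kA) = 0.025/(0.0282×34.6) = 0.02562 K/W
R_total = 0.02562 K/W
Q = ΔT / R_total = 36 / 0.02562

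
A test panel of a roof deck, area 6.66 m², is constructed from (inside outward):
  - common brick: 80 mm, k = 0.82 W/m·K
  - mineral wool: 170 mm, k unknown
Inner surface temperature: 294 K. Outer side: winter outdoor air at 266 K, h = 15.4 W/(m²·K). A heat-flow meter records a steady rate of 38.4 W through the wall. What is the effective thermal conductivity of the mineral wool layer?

k ≈ 0.0362 W/(m·K)

Using the resistance-network approach (series):
R_common brick = L/(kA) = 0.08/(0.82×6.66) = 0.01465 K/W
R_outer film = 1/(h_o·A) = 1/(15.4×6.66) = 0.00975 K/W
Sum of known resistances R_other = 0.0244 K/W
Total R = ΔT/Q = 28/38.4 = 0.7292 K/W
R_mineral wool = R_total − R_other = 0.7048 K/W
k = L/(R·A) = 0.17/(0.7048×6.66)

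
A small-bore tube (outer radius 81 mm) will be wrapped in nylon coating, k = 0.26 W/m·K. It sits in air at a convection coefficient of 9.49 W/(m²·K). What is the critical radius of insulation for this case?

r_cr ≈ 27.4 mm

For a cylinder r_cr = k/h = 0.26/9.49
r_cr = 27.4 mm; since the bare radius (81 mm) is above r_cr, any added insulation will reduce heat loss.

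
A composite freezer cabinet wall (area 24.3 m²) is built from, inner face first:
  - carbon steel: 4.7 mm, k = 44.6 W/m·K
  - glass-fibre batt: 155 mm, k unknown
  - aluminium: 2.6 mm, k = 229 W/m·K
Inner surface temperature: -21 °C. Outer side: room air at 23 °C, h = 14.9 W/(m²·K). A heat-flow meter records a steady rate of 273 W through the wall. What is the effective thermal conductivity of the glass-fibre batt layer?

k ≈ 0.0403 W/(m·K)

Treating each layer as a thermal resistance in series:
R_carbon steel = L/(kA) = 0.0047/(44.6×24.3) = 4.337×10^-6 K/W
R_aluminium = L/(kA) = 0.0026/(229×24.3) = 4.672×10^-7 K/W
R_outer film = 1/(h_o·A) = 1/(14.9×24.3) = 0.002762 K/W
Sum of known resistances R_other = 0.002767 K/W
Total R = ΔT/Q = 44/273 = 0.1612 K/W
R_glass-fibre batt = R_total − R_other = 0.1584 K/W
k = L/(R·A) = 0.155/(0.1584×24.3)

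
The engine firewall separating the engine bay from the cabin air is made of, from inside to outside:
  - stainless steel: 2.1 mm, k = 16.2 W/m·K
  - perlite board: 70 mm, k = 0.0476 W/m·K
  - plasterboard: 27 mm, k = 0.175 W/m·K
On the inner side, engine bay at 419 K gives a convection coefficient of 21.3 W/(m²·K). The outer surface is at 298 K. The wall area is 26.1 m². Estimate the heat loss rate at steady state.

Q ≈ 1890 W

Model the wall as resistances in series:
R_inner film = 1/(h_i·A) = 1/(21.3×26.1) = 0.001799 K/W
R_stainless steel = L/(kA) = 0.0021/(16.2×26.1) = 4.967×10^-6 K/W
R_perlite board = L/(kA) = 0.07/(0.0476×26.1) = 0.05634 K/W
R_plasterboard = L/(kA) = 0.027/(0.175×26.1) = 0.005911 K/W
R_total = 0.06406 K/W
Q = ΔT / R_total = 121 / 0.06406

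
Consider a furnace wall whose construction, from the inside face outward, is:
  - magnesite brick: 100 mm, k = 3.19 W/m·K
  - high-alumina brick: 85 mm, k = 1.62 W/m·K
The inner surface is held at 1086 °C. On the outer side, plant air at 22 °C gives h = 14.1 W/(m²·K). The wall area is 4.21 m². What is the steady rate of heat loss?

Using the resistance-network approach (series):
R_magnesite brick = L/(kA) = 0.1/(3.19×4.21) = 0.007446 K/W
R_high-alumina brick = L/(kA) = 0.085/(1.62×4.21) = 0.01246 K/W
R_outer film = 1/(h_o·A) = 1/(14.1×4.21) = 0.01685 K/W
R_total = 0.03676 K/W
Q = ΔT / R_total = 1064 / 0.03676

Q ≈ 28900 W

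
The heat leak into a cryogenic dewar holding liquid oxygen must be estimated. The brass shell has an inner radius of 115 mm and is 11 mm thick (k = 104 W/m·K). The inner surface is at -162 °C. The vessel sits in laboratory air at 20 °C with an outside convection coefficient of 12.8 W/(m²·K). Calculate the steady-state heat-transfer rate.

Q ≈ 464 W

Spherical conduction: R = (1/r_in − 1/r_out)/(4πk) per layer; series-sum.
R_brass shell = (1/0.115 − 1/0.126)/(4π×104) = 5.809×10^-4 K/W
R_outer film = 1/(h·4πr_o²) = 1/(12.8×4π×0.126²) = 0.3916 K/W
R_total = 0.3922 K/W
Q = ΔT/R_total = 182/0.3922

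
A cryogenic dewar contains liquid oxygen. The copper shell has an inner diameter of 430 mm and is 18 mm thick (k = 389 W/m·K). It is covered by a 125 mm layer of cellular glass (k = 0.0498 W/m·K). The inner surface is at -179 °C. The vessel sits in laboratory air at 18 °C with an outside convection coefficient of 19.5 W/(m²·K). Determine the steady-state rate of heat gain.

For a spherical shell R = (1/r₁ − 1/r₂)/(4πk); film R = 1/(h·4πr²). In series:
R_copper shell = (1/0.215 − 1/0.233)/(4π×389) = 7.351×10^-5 K/W
R_cellular glass = (1/0.233 − 1/0.358)/(4π×0.0498) = 2.395 K/W
R_outer film = 1/(h·4πr_o²) = 1/(19.5×4π×0.358²) = 0.03184 K/W
R_total = 2.427 K/W
Q = ΔT/R_total = 197/2.427

Q ≈ 81.2 W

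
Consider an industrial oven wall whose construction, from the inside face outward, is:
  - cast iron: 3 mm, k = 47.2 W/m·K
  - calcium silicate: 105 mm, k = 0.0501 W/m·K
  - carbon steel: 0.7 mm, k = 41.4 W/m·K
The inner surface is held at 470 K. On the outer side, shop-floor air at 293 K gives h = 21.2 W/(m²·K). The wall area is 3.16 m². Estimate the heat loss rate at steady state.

Q ≈ 261 W

Model the wall as resistances in series:
R_cast iron = L/(kA) = 0.003/(47.2×3.16) = 2.011×10^-5 K/W
R_calcium silicate = L/(kA) = 0.105/(0.0501×3.16) = 0.6632 K/W
R_carbon steel = L/(kA) = 0.0007/(41.4×3.16) = 5.351×10^-6 K/W
R_outer film = 1/(h_o·A) = 1/(21.2×3.16) = 0.01493 K/W
R_total = 0.6782 K/W
Q = ΔT / R_total = 177 / 0.6782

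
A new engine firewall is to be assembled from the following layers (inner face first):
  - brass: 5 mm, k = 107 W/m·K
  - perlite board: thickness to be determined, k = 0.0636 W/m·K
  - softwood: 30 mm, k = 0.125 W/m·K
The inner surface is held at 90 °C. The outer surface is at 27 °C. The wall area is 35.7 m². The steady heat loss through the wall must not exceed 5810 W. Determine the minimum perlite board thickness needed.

L ≈ 9.35 mm

Series thermal resistances:
R_brass = L/(kA) = 0.005/(107×35.7) = 1.309×10^-6 K/W
R_softwood = L/(kA) = 0.03/(0.125×35.7) = 0.006723 K/W
Sum of the known resistances R_other = 0.006724 K/W
Required total resistance R_tot = ΔT/Q_allow = 63/5810 = 0.01084 K/W
R_perlite board = R_tot − R_other = 0.004119 K/W
L = R·k·A = 0.004119×0.0636×35.7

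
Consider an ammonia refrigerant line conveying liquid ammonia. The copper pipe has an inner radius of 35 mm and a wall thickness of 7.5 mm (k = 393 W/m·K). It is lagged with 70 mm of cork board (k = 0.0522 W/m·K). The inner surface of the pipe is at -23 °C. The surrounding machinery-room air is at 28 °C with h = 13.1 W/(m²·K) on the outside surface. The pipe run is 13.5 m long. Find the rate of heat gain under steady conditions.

Treating each annulus and film as a series resistance:
R_copper pipe wall = ln(42.5/35)/(2π×393×13.5) = 5.824×10^-6 K/W
R_cork board = ln(112.5/42.5)/(2π×0.0522×13.5) = 0.2199 K/W
R_outer film = 1/(h_o·2πr_oL) = 1/(13.1×2π×0.1125×13.5) = 0.007999 K/W
R_total = 0.2279 K/W
Q = ΔT/R_total = 51/0.2279

Q ≈ 224 W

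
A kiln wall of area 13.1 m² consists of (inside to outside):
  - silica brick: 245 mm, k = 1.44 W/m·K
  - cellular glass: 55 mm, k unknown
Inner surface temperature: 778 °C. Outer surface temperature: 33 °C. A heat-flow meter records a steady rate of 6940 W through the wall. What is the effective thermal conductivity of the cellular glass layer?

Series thermal resistances:
R_silica brick = L/(kA) = 0.245/(1.44×13.1) = 0.01299 K/W
Sum of known resistances R_other = 0.01299 K/W
Total R = ΔT/Q = 745/6940 = 0.1073 K/W
R_cellular glass = R_total − R_other = 0.09436 K/W
k = L/(R·A) = 0.055/(0.09436×13.1)

k ≈ 0.0445 W/(m·K)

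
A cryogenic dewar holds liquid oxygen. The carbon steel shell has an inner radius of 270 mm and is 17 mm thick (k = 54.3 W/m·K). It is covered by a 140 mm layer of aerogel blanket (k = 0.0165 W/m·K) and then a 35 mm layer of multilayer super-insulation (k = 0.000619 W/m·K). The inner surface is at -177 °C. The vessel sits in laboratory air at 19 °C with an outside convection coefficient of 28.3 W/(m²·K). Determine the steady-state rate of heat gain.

Q ≈ 6.92 W

For a spherical shell R = (1/r₁ − 1/r₂)/(4πk); film R = 1/(h·4πr²). In series:
R_carbon steel shell = (1/0.27 − 1/0.287)/(4π×54.3) = 3.215×10^-4 K/W
R_aerogel blanket = (1/0.287 − 1/0.427)/(4π×0.0165) = 5.51 K/W
R_multilayer super-insulation = (1/0.427 − 1/0.462)/(4π×0.000619) = 22.81 K/W
R_outer film = 1/(h·4πr_o²) = 1/(28.3×4π×0.462²) = 0.01317 K/W
R_total = 28.33 K/W
Q = ΔT/R_total = 196/28.33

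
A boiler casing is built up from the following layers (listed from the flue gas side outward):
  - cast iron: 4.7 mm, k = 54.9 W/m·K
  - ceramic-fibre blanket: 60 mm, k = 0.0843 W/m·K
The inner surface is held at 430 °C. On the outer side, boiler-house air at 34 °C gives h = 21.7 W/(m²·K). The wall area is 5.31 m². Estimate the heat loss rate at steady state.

Q ≈ 2770 W

Series thermal resistances:
R_cast iron = L/(kA) = 0.0047/(54.9×5.31) = 1.612×10^-5 K/W
R_ceramic-fibre blanket = L/(kA) = 0.06/(0.0843×5.31) = 0.134 K/W
R_outer film = 1/(h_o·A) = 1/(21.7×5.31) = 0.008679 K/W
R_total = 0.1427 K/W
Q = ΔT / R_total = 396 / 0.1427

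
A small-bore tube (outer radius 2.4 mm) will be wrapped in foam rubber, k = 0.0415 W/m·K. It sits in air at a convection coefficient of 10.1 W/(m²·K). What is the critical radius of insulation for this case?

r_cr ≈ 4.11 mm

For a cylinder r_cr = k/h = 0.0415/10.1
r_cr = 4.11 mm; since the bare radius (2.4 mm) is below r_cr, adding a thin layer of insulation will *increase* heat loss.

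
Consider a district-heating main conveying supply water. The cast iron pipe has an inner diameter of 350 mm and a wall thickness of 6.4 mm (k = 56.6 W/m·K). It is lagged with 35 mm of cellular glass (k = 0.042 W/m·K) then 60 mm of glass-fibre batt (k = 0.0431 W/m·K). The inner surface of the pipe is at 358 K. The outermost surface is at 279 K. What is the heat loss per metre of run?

Cylindrical conduction, so R = ln(r₂/r₁)/(2πkL) per layer, in series:
R_cast iron pipe wall = ln(181.4/175)/(2π×56.6×1) = 1.01×10^-4 K/W
R_cellular glass = ln(216.4/181.4)/(2π×0.042×1) = 0.6685 K/W
R_glass-fibre batt = ln(276.4/216.4)/(2π×0.0431×1) = 0.9037 K/W
R_total = 1.572 K/W
Q = ΔT/R_total = 79/1.572

q′ ≈ 50.2 W/m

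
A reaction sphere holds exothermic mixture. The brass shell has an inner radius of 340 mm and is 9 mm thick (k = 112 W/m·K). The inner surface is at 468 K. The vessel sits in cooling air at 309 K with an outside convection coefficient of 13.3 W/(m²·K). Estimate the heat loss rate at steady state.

For a spherical shell R = (1/r₁ − 1/r₂)/(4πk); film R = 1/(h·4πr²). In series:
R_brass shell = (1/0.34 − 1/0.349)/(4π×112) = 5.389×10^-5 K/W
R_outer film = 1/(h·4πr_o²) = 1/(13.3×4π×0.349²) = 0.04912 K/W
R_total = 0.04918 K/W
Q = ΔT/R_total = 159/0.04918

Q ≈ 3230 W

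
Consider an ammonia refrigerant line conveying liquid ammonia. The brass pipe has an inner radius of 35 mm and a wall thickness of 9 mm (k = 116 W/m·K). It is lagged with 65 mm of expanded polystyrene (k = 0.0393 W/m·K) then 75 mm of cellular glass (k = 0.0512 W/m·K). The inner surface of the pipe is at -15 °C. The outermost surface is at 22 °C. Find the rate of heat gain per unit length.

Cylindrical conduction, so R = ln(r₂/r₁)/(2πkL) per layer, in series:
R_brass pipe wall = ln(44/35)/(2π×116×1) = 3.14×10^-4 K/W
R_expanded polystyrene = ln(109/44)/(2π×0.0393×1) = 3.674 K/W
R_cellular glass = ln(184/109)/(2π×0.0512×1) = 1.628 K/W
R_total = 5.302 K/W
Q = ΔT/R_total = 37/5.302

q′ ≈ 6.98 W/m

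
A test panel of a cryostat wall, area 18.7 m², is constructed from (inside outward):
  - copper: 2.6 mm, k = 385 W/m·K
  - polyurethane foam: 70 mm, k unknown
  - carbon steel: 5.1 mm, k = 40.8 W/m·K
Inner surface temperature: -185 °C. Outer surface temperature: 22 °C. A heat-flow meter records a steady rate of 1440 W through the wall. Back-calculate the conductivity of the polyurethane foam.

Using the resistance-network approach (series):
R_copper = L/(kA) = 0.0026/(385×18.7) = 3.611×10^-7 K/W
R_carbon steel = L/(kA) = 0.0051/(40.8×18.7) = 6.684×10^-6 K/W
Sum of known resistances R_other = 7.046×10^-6 K/W
Total R = ΔT/Q = 207/1440 = 0.1437 K/W
R_polyurethane foam = R_total − R_other = 0.1437 K/W
k = L/(R·A) = 0.07/(0.1437×18.7)

k ≈ 0.026 W/(m·K)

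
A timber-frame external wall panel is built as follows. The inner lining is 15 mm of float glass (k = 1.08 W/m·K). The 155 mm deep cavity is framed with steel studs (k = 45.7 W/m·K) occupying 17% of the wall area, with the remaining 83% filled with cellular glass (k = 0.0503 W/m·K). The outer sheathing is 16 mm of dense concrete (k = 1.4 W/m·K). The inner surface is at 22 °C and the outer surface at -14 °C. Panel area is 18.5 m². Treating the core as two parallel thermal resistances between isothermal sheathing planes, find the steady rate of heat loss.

Sheathing layers in series; stud and cavity paths in parallel between them.
R_inner = 0.015/(1.08×18.5) = 7.508×10^-4 K/W
R_stud  = 0.155/(45.7×0.17×18.5) = 0.001078 K/W
R_cav   = 0.155/(0.0503×0.83×18.5) = 0.2007 K/W
1/R_core = 1/R_stud + 1/R_cav → R_core = 0.001073 K/W
R_outer = 0.016/(1.4×18.5) = 6.178×10^-4 K/W
R_total = 0.002441 K/W
Q = ΔT/R_total = 36/0.002441

Q ≈ 14700 W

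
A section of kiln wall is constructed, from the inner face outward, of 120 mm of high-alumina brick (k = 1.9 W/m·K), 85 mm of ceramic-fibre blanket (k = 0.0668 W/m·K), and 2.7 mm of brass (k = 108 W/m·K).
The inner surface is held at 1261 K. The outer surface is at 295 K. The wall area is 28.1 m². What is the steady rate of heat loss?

Q ≈ 20300 W

Model the wall as resistances in series:
R_high-alumina brick = L/(kA) = 0.12/(1.9×28.1) = 0.002248 K/W
R_ceramic-fibre blanket = L/(kA) = 0.085/(0.0668×28.1) = 0.04528 K/W
R_brass = L/(kA) = 0.0027/(108×28.1) = 8.897×10^-7 K/W
R_total = 0.04753 K/W
Q = ΔT / R_total = 966 / 0.04753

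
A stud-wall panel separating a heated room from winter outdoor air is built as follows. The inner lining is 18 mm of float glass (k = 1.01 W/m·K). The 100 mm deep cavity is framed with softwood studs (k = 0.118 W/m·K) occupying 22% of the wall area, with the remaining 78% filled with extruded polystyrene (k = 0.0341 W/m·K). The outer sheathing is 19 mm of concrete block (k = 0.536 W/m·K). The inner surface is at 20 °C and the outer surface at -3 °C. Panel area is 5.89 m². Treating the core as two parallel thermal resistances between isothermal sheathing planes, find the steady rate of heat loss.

Q ≈ 69.3 W

Sheathing layers in series; stud and cavity paths in parallel between them.
R_inner = 0.018/(1.01×5.89) = 0.003026 K/W
R_stud  = 0.1/(0.118×0.22×5.89) = 0.654 K/W
R_cav   = 0.1/(0.0341×0.78×5.89) = 0.6383 K/W
1/R_core = 1/R_stud + 1/R_cav → R_core = 0.323 K/W
R_outer = 0.019/(0.536×5.89) = 0.006018 K/W
R_total = 0.3321 K/W
Q = ΔT/R_total = 23/0.3321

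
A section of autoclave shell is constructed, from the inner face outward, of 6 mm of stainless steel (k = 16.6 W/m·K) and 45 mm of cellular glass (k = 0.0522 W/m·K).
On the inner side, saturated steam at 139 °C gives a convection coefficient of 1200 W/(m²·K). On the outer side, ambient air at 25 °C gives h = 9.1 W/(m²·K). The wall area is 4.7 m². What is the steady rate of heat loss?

Using the resistance-network approach (series):
R_inner film = 1/(h_i·A) = 1/(1200×4.7) = 1.773×10^-4 K/W
R_stainless steel = L/(kA) = 0.006/(16.6×4.7) = 7.69×10^-5 K/W
R_cellular glass = L/(kA) = 0.045/(0.0522×4.7) = 0.1834 K/W
R_outer film = 1/(h_o·A) = 1/(9.1×4.7) = 0.02338 K/W
R_total = 0.2071 K/W
Q = ΔT / R_total = 114 / 0.2071

Q ≈ 551 W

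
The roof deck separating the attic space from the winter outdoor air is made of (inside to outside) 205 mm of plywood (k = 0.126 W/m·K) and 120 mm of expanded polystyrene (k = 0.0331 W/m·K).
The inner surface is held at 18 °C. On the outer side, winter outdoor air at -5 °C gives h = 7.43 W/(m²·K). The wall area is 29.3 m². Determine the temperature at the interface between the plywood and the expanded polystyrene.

T ≈ 11.1 °C

Series thermal resistances:
R_plywood = L/(kA) = 0.205/(0.126×29.3) = 0.05553 K/W
R_expanded polystyrene = L/(kA) = 0.12/(0.0331×29.3) = 0.1237 K/W
R_outer film = 1/(h_o·A) = 1/(7.43×29.3) = 0.004593 K/W
R_total = 0.1839 K/W;  Q = ΔT/R_total = 23/0.1839 = 125.1 W
T_interface = T_inner − Q·ΣR(inner→interface) = 18 − 125×0.05553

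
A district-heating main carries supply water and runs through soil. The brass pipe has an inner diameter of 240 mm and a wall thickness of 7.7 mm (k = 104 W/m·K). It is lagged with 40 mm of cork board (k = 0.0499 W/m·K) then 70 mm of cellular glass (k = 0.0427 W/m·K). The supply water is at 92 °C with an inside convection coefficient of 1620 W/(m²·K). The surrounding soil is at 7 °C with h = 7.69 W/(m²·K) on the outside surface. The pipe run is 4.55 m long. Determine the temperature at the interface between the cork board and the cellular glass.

T ≈ 59.2 °C

Cylindrical conduction, so R = ln(r₂/r₁)/(2πkL) per layer, in series:
R_inner film = 1/(h_i·2πr₁L) = 1/(1620×2π×0.12×4.55) = 1.799×10^-4 K/W
R_brass pipe wall = ln(127.7/120)/(2π×104×4.55) = 2.092×10^-5 K/W
R_cork board = ln(167.7/127.7)/(2π×0.0499×4.55) = 0.191 K/W
R_cellular glass = ln(237.7/167.7)/(2π×0.0427×4.55) = 0.2858 K/W
R_outer film = 1/(h_o·2πr_oL) = 1/(7.69×2π×0.2377×4.55) = 0.01914 K/W
R_total = 0.4961 K/W
Q = ΔT/R_total = 85/0.4961
Q = 171 W
T_interface = T_inner − Q·ΣR(inner→interface) = 92 − 171×0.1912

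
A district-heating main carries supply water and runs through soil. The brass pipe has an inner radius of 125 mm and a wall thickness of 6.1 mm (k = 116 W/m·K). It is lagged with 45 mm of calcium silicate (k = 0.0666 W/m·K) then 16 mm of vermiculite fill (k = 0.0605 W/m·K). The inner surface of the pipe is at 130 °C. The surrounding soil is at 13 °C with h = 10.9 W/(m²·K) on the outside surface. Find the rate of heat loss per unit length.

q′ ≈ 116 W/m

For a radial system each layer contributes R = ln(r_out/r_in)/(2πkL); films add R = 1/(hA).
R_brass pipe wall = ln(131.1/125)/(2π×116×1) = 6.537×10^-5 K/W
R_calcium silicate = ln(176.1/131.1)/(2π×0.0666×1) = 0.7052 K/W
R_vermiculite fill = ln(192.1/176.1)/(2π×0.0605×1) = 0.2288 K/W
R_outer film = 1/(h_o·2πr_oL) = 1/(10.9×2π×0.1921×1) = 0.07601 K/W
R_total = 1.01 K/W
Q = ΔT/R_total = 117/1.01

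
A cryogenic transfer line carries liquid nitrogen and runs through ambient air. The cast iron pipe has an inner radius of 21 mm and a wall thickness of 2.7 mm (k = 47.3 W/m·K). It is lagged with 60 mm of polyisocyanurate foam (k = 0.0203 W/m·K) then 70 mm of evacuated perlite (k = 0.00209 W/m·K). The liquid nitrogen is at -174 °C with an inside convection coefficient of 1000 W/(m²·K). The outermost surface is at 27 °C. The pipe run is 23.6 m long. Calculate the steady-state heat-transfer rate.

For a radial system each layer contributes R = ln(r_out/r_in)/(2πkL); films add R = 1/(hA).
R_inner film = 1/(h_i·2πr₁L) = 1/(1000×2π×0.021×23.6) = 3.211×10^-4 K/W
R_cast iron pipe wall = ln(23.7/21)/(2π×47.3×23.6) = 1.724×10^-5 K/W
R_polyisocyanurate foam = ln(83.7/23.7)/(2π×0.0203×23.6) = 0.4192 K/W
R_evacuated perlite = ln(153.7/83.7)/(2π×0.00209×23.6) = 1.961 K/W
R_total = 2.381 K/W
Q = ΔT/R_total = 201/2.381

Q ≈ 84.4 W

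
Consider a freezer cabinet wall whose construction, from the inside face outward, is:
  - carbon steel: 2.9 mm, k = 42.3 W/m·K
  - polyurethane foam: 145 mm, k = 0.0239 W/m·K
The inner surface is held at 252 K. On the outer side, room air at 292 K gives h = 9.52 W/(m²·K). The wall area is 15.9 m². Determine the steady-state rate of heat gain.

Q ≈ 103 W

Model the wall as resistances in series:
R_carbon steel = L/(kA) = 0.0029/(42.3×15.9) = 4.312×10^-6 K/W
R_polyurethane foam = L/(kA) = 0.145/(0.0239×15.9) = 0.3816 K/W
R_outer film = 1/(h_o·A) = 1/(9.52×15.9) = 0.006606 K/W
R_total = 0.3882 K/W
Q = ΔT / R_total = 40 / 0.3882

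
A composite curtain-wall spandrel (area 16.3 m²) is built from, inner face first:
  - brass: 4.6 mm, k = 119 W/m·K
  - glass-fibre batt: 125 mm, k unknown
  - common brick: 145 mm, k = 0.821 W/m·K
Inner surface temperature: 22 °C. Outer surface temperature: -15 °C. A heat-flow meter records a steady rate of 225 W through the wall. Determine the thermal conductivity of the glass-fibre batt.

Thermal resistances in series:
R_brass = L/(kA) = 0.0046/(119×16.3) = 2.372×10^-6 K/W
R_common brick = L/(kA) = 0.145/(0.821×16.3) = 0.01084 K/W
Sum of known resistances R_other = 0.01084 K/W
Total R = ΔT/Q = 37/225 = 0.1644 K/W
R_glass-fibre batt = R_total − R_other = 0.1536 K/W
k = L/(R·A) = 0.125/(0.1536×16.3)

k ≈ 0.0499 W/(m·K)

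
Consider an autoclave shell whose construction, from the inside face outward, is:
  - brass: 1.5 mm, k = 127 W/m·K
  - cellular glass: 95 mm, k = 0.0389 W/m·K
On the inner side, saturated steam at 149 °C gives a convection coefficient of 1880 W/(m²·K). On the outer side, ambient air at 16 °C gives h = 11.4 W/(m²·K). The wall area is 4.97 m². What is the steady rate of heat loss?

Q ≈ 261 W

Thermal resistances in series:
R_inner film = 1/(h_i·A) = 1/(1880×4.97) = 1.07×10^-4 K/W
R_brass = L/(kA) = 0.0015/(127×4.97) = 2.376×10^-6 K/W
R_cellular glass = L/(kA) = 0.095/(0.0389×4.97) = 0.4914 K/W
R_outer film = 1/(h_o·A) = 1/(11.4×4.97) = 0.01765 K/W
R_total = 0.5091 K/W
Q = ΔT / R_total = 133 / 0.5091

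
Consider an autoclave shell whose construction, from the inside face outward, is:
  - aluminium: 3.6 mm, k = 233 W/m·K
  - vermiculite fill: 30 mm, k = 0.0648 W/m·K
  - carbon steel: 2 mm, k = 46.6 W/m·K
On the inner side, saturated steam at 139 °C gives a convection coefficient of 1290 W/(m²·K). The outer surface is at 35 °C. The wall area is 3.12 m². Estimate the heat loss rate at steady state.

Series thermal resistances:
R_inner film = 1/(h_i·A) = 1/(1290×3.12) = 2.485×10^-4 K/W
R_aluminium = L/(kA) = 0.0036/(233×3.12) = 4.952×10^-6 K/W
R_vermiculite fill = L/(kA) = 0.03/(0.0648×3.12) = 0.1484 K/W
R_carbon steel = L/(kA) = 0.002/(46.6×3.12) = 1.376×10^-5 K/W
R_total = 0.1487 K/W
Q = ΔT / R_total = 104 / 0.1487

Q ≈ 700 W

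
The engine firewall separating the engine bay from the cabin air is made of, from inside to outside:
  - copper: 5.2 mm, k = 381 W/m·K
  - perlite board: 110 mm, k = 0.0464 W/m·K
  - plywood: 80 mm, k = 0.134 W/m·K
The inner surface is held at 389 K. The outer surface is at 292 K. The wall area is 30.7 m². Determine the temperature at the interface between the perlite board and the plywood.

T ≈ 312 K

Thermal resistances in series:
R_copper = L/(kA) = 0.0052/(381×30.7) = 4.446×10^-7 K/W
R_perlite board = L/(kA) = 0.11/(0.0464×30.7) = 0.07722 K/W
R_plywood = L/(kA) = 0.08/(0.134×30.7) = 0.01945 K/W
R_total = 0.09667 K/W;  Q = ΔT/R_total = 97/0.09667 = 1003 W
T_interface = T_inner − Q·ΣR(inner→interface) = 389 − 1000×0.07722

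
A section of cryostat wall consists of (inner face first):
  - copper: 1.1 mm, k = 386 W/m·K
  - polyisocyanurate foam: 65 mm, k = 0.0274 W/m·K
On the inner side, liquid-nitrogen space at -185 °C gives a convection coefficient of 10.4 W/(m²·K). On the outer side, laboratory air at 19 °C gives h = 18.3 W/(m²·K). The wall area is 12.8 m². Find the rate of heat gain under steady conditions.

Q ≈ 1030 W

Using the resistance-network approach (series):
R_inner film = 1/(h_i·A) = 1/(10.4×12.8) = 0.007512 K/W
R_copper = L/(kA) = 0.0011/(386×12.8) = 2.226×10^-7 K/W
R_polyisocyanurate foam = L/(kA) = 0.065/(0.0274×12.8) = 0.1853 K/W
R_outer film = 1/(h_o·A) = 1/(18.3×12.8) = 0.004269 K/W
R_total = 0.1971 K/W
Q = ΔT / R_total = 204 / 0.1971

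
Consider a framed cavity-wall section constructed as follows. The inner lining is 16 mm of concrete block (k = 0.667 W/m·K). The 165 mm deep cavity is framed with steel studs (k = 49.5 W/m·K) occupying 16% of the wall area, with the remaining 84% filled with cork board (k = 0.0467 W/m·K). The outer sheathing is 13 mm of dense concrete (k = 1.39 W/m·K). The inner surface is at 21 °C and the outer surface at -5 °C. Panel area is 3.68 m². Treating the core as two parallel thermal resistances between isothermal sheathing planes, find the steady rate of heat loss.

Sheathing layers in series; stud and cavity paths in parallel between them.
R_inner = 0.016/(0.667×3.68) = 0.006518 K/W
R_stud  = 0.165/(49.5×0.16×3.68) = 0.005661 K/W
R_cav   = 0.165/(0.0467×0.84×3.68) = 1.143 K/W
1/R_core = 1/R_stud + 1/R_cav → R_core = 0.005633 K/W
R_outer = 0.013/(1.39×3.68) = 0.002541 K/W
R_total = 0.01469 K/W
Q = ΔT/R_total = 26/0.01469

Q ≈ 1770 W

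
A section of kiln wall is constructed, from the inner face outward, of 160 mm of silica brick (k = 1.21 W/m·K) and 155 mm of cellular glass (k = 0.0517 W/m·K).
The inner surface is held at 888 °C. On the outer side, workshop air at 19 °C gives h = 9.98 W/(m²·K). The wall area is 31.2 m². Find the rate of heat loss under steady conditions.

Series thermal resistances:
R_silica brick = L/(kA) = 0.16/(1.21×31.2) = 0.004238 K/W
R_cellular glass = L/(kA) = 0.155/(0.0517×31.2) = 0.09609 K/W
R_outer film = 1/(h_o·A) = 1/(9.98×31.2) = 0.003212 K/W
R_total = 0.1035 K/W
Q = ΔT / R_total = 869 / 0.1035

Q ≈ 8390 W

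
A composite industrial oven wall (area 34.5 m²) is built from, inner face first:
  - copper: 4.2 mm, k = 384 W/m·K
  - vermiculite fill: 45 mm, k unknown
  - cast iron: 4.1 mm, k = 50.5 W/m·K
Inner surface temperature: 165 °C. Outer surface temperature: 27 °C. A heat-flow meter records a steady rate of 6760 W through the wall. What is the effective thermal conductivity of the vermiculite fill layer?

k ≈ 0.0639 W/(m·K)

Using the resistance-network approach (series):
R_copper = L/(kA) = 0.0042/(384×34.5) = 3.17×10^-7 K/W
R_cast iron = L/(kA) = 0.0041/(50.5×34.5) = 2.353×10^-6 K/W
Sum of known resistances R_other = 2.67×10^-6 K/W
Total R = ΔT/Q = 138/6760 = 0.02041 K/W
R_vermiculite fill = R_total − R_other = 0.02041 K/W
k = L/(R·A) = 0.045/(0.02041×34.5)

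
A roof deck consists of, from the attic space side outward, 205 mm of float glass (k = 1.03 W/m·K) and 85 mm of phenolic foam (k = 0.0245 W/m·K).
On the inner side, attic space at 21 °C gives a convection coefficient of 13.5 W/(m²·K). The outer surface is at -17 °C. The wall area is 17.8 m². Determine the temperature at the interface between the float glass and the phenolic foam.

Using the resistance-network approach (series):
R_inner film = 1/(h_i·A) = 1/(13.5×17.8) = 0.004161 K/W
R_float glass = L/(kA) = 0.205/(1.03×17.8) = 0.01118 K/W
R_phenolic foam = L/(kA) = 0.085/(0.0245×17.8) = 0.1949 K/W
R_total = 0.2103 K/W;  Q = ΔT/R_total = 38/0.2103 = 180.7 W
T_interface = T_inner − Q·ΣR(inner→interface) = 21 − 181×0.01534

T ≈ 18.2 °C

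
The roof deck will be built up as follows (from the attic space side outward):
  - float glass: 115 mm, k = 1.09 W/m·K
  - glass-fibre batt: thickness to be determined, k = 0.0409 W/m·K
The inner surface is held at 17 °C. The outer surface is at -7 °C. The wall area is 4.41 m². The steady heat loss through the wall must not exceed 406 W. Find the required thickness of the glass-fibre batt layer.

Using the resistance-network approach (series):
R_float glass = L/(kA) = 0.115/(1.09×4.41) = 0.02392 K/W
Sum of the known resistances R_other = 0.02392 K/W
Required total resistance R_tot = ΔT/Q_allow = 24/406 = 0.05911 K/W
R_glass-fibre batt = R_tot − R_other = 0.03519 K/W
L = R·k·A = 0.03519×0.0409×4.41

L ≈ 6.35 mm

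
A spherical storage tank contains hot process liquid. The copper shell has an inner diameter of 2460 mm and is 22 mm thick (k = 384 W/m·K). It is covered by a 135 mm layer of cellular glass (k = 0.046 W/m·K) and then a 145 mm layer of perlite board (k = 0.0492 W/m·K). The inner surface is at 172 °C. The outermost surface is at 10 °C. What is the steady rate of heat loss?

Q ≈ 662 W

Spherical conduction: R = (1/r_in − 1/r_out)/(4πk) per layer; series-sum.
R_copper shell = (1/1.23 − 1/1.252)/(4π×384) = 2.961×10^-6 K/W
R_cellular glass = (1/1.252 − 1/1.387)/(4π×0.046) = 0.1345 K/W
R_perlite board = (1/1.387 − 1/1.532)/(4π×0.0492) = 0.1104 K/W
R_total = 0.2449 K/W
Q = ΔT/R_total = 162/0.2449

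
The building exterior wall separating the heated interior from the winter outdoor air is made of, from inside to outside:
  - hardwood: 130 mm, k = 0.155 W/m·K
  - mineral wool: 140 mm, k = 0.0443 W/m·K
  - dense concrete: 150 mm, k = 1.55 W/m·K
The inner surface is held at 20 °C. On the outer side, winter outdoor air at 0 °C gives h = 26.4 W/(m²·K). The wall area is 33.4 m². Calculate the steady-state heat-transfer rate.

Q ≈ 162 W

Series thermal resistances:
R_hardwood = L/(kA) = 0.13/(0.155×33.4) = 0.02511 K/W
R_mineral wool = L/(kA) = 0.14/(0.0443×33.4) = 0.09462 K/W
R_dense concrete = L/(kA) = 0.15/(1.55×33.4) = 0.002897 K/W
R_outer film = 1/(h_o·A) = 1/(26.4×33.4) = 0.001134 K/W
R_total = 0.1238 K/W
Q = ΔT / R_total = 20 / 0.1238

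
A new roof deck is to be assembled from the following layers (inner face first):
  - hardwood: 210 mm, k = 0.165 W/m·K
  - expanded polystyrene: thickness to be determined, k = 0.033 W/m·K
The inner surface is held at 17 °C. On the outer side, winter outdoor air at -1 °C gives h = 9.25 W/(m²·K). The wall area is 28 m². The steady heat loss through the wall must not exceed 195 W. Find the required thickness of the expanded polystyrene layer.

Thermal resistances in series:
R_hardwood = L/(kA) = 0.21/(0.165×28) = 0.04545 K/W
R_outer film = 1/(h_o·A) = 1/(9.25×28) = 0.003861 K/W
Sum of the known resistances R_other = 0.04932 K/W
Required total resistance R_tot = ΔT/Q_allow = 18/195 = 0.09231 K/W
R_expanded polystyrene = R_tot − R_other = 0.04299 K/W
L = R·k·A = 0.04299×0.033×28

L ≈ 39.7 mm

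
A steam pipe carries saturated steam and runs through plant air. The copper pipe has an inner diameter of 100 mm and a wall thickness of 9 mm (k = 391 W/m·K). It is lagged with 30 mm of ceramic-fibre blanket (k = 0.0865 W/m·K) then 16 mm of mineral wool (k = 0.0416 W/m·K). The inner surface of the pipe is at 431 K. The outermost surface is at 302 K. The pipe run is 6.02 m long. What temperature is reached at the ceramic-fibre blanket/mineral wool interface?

Treating each annulus and film as a series resistance:
R_copper pipe wall = ln(59/50)/(2π×391×6.02) = 1.119×10^-5 K/W
R_ceramic-fibre blanket = ln(89/59)/(2π×0.0865×6.02) = 0.1256 K/W
R_mineral wool = ln(105/89)/(2π×0.0416×6.02) = 0.1051 K/W
R_total = 0.2307 K/W
Q = ΔT/R_total = 129/0.2307
Q = 559 W
T_interface = T_inner − Q·ΣR(inner→interface) = 431 − 559×0.1257

T ≈ 361 K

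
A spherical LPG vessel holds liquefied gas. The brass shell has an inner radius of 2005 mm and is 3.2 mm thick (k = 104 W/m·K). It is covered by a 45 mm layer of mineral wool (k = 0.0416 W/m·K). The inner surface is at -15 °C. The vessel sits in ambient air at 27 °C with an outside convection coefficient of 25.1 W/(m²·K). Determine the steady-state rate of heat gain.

Q ≈ 1940 W

Radial (spherical) resistances in series:
R_brass shell = (1/2.005 − 1/2.0082)/(4π×104) = 6.081×10^-7 K/W
R_mineral wool = (1/2.0082 − 1/2.0532)/(4π×0.0416) = 0.02088 K/W
R_outer film = 1/(h·4πr_o²) = 1/(25.1×4π×2.0532²) = 7.521×10^-4 K/W
R_total = 0.02163 K/W
Q = ΔT/R_total = 42/0.02163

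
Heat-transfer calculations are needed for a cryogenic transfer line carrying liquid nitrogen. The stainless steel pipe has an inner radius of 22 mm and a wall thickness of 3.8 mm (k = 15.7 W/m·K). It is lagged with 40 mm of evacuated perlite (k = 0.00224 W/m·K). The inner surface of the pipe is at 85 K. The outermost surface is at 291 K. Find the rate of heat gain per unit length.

q′ ≈ 3.1 W/m

Per-layer cylindrical resistances, series-summed:
R_stainless steel pipe wall = ln(25.8/22)/(2π×15.7×1) = 0.001615 K/W
R_evacuated perlite = ln(65.8/25.8)/(2π×0.00224×1) = 66.52 K/W
R_total = 66.52 K/W
Q = ΔT/R_total = 206/66.52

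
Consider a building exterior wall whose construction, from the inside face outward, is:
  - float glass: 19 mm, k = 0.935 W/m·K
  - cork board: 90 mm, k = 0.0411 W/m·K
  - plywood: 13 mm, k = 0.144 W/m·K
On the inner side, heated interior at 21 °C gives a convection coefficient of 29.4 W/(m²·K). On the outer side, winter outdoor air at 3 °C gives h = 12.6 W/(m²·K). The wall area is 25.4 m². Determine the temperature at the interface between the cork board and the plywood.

Model the wall as resistances in series:
R_inner film = 1/(h_i·A) = 1/(29.4×25.4) = 0.001339 K/W
R_float glass = L/(kA) = 0.019/(0.935×25.4) = 8×10^-4 K/W
R_cork board = L/(kA) = 0.09/(0.0411×25.4) = 0.08621 K/W
R_plywood = L/(kA) = 0.013/(0.144×25.4) = 0.003554 K/W
R_outer film = 1/(h_o·A) = 1/(12.6×25.4) = 0.003125 K/W
R_total = 0.09503 K/W;  Q = ΔT/R_total = 18/0.09503 = 189.4 W
T_interface = T_inner − Q·ΣR(inner→interface) = 21 − 189×0.08835

T ≈ 4.27 °C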